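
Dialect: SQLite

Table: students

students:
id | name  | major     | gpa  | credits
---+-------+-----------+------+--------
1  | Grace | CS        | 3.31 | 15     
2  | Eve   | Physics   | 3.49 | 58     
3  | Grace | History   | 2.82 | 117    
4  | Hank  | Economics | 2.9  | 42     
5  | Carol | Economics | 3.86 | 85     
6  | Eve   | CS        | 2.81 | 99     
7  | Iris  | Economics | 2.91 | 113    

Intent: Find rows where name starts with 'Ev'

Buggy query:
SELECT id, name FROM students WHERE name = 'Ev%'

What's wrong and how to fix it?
Bug: Wildcards only work with LIKE; '=' treats '%' as a literal character

Fix: Use LIKE for wildcard pattern matching

Corrected query:
SELECT id, name FROM students WHERE name LIKE 'Ev%'

Result:
id | name
---+-----
2  | Eve 
6  | Eve 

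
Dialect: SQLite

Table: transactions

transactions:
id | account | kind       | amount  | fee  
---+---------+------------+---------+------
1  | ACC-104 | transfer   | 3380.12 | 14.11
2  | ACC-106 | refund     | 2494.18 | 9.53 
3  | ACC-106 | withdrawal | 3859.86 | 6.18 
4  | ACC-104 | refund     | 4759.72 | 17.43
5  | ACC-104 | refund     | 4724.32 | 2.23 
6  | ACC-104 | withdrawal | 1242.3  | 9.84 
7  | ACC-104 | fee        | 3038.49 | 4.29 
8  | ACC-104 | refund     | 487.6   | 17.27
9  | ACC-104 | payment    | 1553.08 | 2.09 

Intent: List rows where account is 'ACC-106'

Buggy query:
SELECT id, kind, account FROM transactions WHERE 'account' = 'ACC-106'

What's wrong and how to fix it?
Bug: Single quotes denote string literals in SQL; the column name is being compared as a constant string

Fix: Remove the quotes around the column name (or use double quotes for an identifier)

Corrected query:
SELECT id, kind, account FROM transactions WHERE account = 'ACC-106'

Result:
id | kind       | account
---+------------+--------
2  | refund     | ACC-106
3  | withdrawal | ACC-106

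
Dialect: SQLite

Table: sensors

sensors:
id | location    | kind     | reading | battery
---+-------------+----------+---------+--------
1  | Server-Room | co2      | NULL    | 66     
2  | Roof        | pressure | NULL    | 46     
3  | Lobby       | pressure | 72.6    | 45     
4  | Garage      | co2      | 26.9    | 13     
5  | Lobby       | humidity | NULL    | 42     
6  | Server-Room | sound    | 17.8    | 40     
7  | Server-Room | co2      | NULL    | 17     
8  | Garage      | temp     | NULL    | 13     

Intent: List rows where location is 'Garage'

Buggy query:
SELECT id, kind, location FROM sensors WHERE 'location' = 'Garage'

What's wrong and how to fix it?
Bug: Single quotes denote string literals in SQL; the column name is being compared as a constant string

Fix: Reference the column as location without single quotes

Corrected query:
SELECT id, kind, location FROM sensors WHERE location = 'Garage'

Result:
id | kind | location
---+------+---------
4  | co2  | Garage  
8  | temp | Garage  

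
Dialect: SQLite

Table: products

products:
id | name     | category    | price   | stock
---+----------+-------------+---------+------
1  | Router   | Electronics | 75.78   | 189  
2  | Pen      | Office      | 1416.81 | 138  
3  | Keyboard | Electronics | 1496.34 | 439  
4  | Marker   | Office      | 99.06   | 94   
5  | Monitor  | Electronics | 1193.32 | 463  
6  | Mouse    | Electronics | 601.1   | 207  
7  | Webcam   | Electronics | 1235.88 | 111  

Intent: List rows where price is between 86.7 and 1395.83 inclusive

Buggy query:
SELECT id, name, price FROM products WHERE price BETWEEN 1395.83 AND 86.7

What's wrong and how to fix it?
Bug: The bounds are reversed; BETWEEN a AND b requires a <= b to match anything

Fix: Swap the bounds so the smaller value comes first

Corrected query:
SELECT id, name, price FROM products WHERE price BETWEEN 86.7 AND 1395.83

Result:
id | name    | price  
---+---------+--------
4  | Marker  | 99.06  
5  | Monitor | 1193.32
6  | Mouse   | 601.1  
7  | Webcam  | 1235.88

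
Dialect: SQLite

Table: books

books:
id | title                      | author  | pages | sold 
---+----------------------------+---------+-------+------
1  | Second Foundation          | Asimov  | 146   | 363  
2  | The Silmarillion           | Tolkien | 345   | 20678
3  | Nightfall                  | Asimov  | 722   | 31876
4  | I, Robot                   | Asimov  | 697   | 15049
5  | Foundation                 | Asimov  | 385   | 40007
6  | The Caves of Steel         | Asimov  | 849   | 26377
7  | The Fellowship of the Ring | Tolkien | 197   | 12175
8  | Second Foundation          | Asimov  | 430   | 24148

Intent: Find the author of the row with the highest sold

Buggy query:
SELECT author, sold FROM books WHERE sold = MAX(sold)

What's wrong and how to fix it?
Bug: WHERE is evaluated per row; an aggregate over the whole table isn't defined there

Fix: Use a subquery: WHERE sold = (SELECT MAX(sold) FROM books)

Corrected query:
SELECT author, sold FROM books WHERE sold = (SELECT MAX(sold) FROM books)

Result:
author | sold 
-------+------
Asimov | 40007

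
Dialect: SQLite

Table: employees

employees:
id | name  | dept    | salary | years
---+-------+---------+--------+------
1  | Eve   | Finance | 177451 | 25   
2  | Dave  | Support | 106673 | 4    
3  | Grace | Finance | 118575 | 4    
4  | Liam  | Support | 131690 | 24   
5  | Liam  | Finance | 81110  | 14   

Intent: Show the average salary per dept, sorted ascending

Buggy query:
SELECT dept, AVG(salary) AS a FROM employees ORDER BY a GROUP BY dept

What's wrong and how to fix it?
Bug: ORDER BY appears before GROUP BY; SQL clause order requires GROUP BY first

Fix: Move ORDER BY to the end, after GROUP BY

Corrected query:
SELECT dept, AVG(salary) AS a FROM employees GROUP BY dept ORDER BY a

Result:
dept    | a       
--------+---------
Support | 119181.5
Finance | 125712  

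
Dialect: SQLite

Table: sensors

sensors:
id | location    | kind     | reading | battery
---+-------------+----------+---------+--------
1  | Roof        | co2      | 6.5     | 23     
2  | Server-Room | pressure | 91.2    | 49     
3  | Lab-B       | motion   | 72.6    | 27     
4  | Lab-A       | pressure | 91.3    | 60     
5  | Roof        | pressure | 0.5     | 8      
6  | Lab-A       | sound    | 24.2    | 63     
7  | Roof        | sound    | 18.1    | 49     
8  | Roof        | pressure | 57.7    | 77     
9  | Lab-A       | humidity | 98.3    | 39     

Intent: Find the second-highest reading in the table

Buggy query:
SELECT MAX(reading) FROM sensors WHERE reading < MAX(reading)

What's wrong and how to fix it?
Bug: The inner MAX is an aggregate inside WHERE, which is not allowed

Fix: Compute the overall MAX in a subquery, then take MAX of rows below it

Corrected query:
SELECT MAX(reading) FROM sensors WHERE reading < (SELECT MAX(reading) FROM sensors)

Result:
MAX(reading)
------------
91.3        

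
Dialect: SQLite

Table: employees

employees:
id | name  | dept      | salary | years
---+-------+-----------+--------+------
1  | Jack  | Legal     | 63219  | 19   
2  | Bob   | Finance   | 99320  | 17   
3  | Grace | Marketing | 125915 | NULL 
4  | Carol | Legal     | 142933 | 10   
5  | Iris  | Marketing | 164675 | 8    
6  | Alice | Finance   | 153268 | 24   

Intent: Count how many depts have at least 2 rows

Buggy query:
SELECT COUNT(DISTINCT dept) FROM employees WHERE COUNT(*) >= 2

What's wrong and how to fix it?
Bug: COUNT(*) cannot appear in WHERE; the per-group count doesn't exist yet

Fix: Use a subquery that GROUPs and filters with HAVING, then count its rows

Corrected query:
SELECT COUNT(*) FROM (SELECT dept FROM employees GROUP BY dept HAVING COUNT(*) >= 2)

Result:
COUNT(*)
--------
3       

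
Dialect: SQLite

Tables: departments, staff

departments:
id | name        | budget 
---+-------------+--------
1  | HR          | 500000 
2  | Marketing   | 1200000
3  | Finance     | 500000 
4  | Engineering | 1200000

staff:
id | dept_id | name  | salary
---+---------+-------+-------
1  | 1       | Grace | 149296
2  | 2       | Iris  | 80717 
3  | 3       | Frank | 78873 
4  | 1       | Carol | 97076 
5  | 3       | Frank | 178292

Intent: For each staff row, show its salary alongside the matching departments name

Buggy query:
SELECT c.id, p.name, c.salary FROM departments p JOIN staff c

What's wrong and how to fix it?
Bug: JOIN with no ON clause produces a cartesian product; every staff row pairs with every departments row

Fix: Add ON c.dept_id = p.id to the JOIN

Corrected query:
SELECT c.id, p.name, c.salary FROM departments p JOIN staff c ON c.dept_id = p.id

Result:
id | name      | salary
---+-----------+-------
1  | HR        | 149296
2  | Marketing | 80717 
3  | Finance   | 78873 
4  | HR        | 97076 
5  | Finance   | 178292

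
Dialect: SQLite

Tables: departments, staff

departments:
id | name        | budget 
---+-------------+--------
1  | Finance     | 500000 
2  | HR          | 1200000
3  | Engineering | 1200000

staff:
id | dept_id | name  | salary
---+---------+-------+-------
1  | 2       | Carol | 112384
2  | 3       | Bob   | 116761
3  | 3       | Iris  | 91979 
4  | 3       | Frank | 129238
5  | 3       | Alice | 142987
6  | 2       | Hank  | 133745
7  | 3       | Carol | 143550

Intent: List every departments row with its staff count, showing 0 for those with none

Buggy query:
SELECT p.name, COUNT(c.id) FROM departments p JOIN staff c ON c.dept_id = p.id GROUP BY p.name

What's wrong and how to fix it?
Bug: INNER JOIN drops departments rows that have no matching staff rows

Fix: Switch to LEFT JOIN to retain unmatched parent rows

Corrected query:
SELECT p.name, COUNT(c.id) FROM departments p LEFT JOIN staff c ON c.dept_id = p.id GROUP BY p.name

Result:
name        | COUNT(c.id)
------------+------------
Engineering | 5          
Finance     | 0          
HR          | 2          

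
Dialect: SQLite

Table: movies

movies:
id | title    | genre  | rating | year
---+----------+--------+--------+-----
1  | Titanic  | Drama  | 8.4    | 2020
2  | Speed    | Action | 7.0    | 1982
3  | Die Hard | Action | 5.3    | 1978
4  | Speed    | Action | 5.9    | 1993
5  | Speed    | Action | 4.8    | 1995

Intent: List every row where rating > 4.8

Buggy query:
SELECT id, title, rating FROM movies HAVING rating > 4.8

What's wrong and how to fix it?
Bug: HAVING filters the output of aggregation, but this query has no GROUP BY and no aggregate functions, so SQLite rejects it (HAVING clause on a non-aggregate query); the condition here is per row

Fix: Replace HAVING with WHERE since the condition applies to individual rows

Corrected query:
SELECT id, title, rating FROM movies WHERE rating > 4.8

Result:
id | title    | rating
---+----------+-------
1  | Titanic  | 8.4   
2  | Speed    | 7     
3  | Die Hard | 5.3   
4  | Speed    | 5.9   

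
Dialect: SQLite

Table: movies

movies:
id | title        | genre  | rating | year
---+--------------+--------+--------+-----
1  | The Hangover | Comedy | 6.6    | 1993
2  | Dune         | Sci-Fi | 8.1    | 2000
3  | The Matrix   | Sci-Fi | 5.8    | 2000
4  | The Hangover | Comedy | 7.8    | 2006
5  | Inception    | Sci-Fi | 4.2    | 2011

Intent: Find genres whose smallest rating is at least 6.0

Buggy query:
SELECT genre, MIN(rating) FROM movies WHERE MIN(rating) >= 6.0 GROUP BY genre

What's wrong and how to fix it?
Bug: MIN() in WHERE is a misuse of aggregate

Fix: Replace WHERE with HAVING after the GROUP BY

Corrected query:
SELECT genre, MIN(rating) FROM movies GROUP BY genre HAVING MIN(rating) >= 6.0

Result:
genre  | MIN(rating)
-------+------------
Comedy | 6.6        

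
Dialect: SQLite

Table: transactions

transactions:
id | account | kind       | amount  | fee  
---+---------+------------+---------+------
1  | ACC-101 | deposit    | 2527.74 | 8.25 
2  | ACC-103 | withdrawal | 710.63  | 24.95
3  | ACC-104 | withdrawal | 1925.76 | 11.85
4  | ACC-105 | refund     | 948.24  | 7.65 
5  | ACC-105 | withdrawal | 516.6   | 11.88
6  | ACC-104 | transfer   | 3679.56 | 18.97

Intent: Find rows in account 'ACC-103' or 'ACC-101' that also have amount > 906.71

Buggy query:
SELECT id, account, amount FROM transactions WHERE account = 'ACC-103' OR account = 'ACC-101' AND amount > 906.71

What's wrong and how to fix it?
Bug: Without parentheses, AND is evaluated before OR, so the amount filter only applies to the 'ACC-101' branch

Fix: Group the OR with parentheses (or use IN), then AND the threshold

Corrected query:
SELECT id, account, amount FROM transactions WHERE (account = 'ACC-103' OR account = 'ACC-101') AND amount > 906.71

Result:
id | account | amount 
---+---------+--------
1  | ACC-101 | 2527.74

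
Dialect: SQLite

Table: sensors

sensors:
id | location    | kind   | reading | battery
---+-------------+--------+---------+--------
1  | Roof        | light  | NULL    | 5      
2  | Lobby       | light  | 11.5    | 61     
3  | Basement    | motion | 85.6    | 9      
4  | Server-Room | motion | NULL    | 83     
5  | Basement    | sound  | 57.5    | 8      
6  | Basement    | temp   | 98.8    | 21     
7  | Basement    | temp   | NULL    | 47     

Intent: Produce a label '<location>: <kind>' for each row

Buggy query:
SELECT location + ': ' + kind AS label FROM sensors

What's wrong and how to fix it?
Bug: '+' is numeric addition; on text columns SQLite converts them to 0 instead of concatenating

Fix: Replace + with || to concatenate text

Corrected query:
SELECT location || ': ' || kind AS label FROM sensors

Result:
label              
-------------------
Roof: light        
Lobby: light       
Basement: motion   
Server-Room: motion
Basement: sound    
Basement: temp     
Basement: temp     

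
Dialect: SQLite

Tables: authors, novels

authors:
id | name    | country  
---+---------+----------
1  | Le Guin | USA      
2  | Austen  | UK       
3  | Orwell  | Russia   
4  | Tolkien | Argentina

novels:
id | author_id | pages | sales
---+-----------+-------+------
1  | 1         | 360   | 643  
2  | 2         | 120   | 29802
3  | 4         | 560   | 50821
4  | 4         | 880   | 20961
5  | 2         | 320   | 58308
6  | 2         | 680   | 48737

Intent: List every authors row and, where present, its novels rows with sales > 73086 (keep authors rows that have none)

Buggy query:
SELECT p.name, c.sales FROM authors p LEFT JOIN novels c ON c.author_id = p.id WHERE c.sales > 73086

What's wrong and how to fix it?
Bug: A WHERE condition on the right-hand table after LEFT JOIN drops unmatched parents

Fix: Move the right-table condition into the ON clause so unmatched parents are kept

Corrected query:
SELECT p.name, c.sales FROM authors p LEFT JOIN novels c ON c.author_id = p.id AND c.sales > 73086

Result:
name    | sales
--------+------
Le Guin | NULL 
Austen  | NULL 
Orwell  | NULL 
Tolkien | NULL 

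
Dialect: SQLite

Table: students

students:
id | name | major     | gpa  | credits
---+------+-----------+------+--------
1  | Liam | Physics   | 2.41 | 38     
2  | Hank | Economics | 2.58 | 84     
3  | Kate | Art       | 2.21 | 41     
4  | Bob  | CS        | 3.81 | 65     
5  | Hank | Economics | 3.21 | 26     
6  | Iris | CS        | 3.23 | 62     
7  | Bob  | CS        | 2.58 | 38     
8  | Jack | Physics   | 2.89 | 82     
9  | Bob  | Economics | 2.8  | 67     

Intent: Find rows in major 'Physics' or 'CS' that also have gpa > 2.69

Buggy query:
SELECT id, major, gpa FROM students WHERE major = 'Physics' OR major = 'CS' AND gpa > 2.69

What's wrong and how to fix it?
Bug: Without parentheses, AND is evaluated before OR, so the gpa filter only applies to the 'CS' branch

Fix: Group the OR with parentheses (or use IN), then AND the threshold

Corrected query:
SELECT id, major, gpa FROM students WHERE (major = 'Physics' OR major = 'CS') AND gpa > 2.69

Result:
id | major   | gpa 
---+---------+-----
4  | CS      | 3.81
6  | CS      | 3.23
8  | Physics | 2.89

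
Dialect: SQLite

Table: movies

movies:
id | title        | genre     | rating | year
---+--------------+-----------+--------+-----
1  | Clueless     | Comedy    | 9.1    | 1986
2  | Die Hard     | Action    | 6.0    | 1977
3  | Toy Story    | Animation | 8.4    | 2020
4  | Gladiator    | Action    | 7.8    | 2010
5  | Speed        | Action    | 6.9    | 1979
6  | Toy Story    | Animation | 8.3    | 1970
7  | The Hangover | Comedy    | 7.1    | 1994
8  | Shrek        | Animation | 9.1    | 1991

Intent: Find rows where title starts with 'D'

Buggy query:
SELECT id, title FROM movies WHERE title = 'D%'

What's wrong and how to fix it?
Bug: Wildcards only work with LIKE; '=' treats '%' as a literal character

Fix: Use LIKE for wildcard pattern matching

Corrected query:
SELECT id, title FROM movies WHERE title LIKE 'D%'

Result:
id | title   
---+---------
2  | Die Hard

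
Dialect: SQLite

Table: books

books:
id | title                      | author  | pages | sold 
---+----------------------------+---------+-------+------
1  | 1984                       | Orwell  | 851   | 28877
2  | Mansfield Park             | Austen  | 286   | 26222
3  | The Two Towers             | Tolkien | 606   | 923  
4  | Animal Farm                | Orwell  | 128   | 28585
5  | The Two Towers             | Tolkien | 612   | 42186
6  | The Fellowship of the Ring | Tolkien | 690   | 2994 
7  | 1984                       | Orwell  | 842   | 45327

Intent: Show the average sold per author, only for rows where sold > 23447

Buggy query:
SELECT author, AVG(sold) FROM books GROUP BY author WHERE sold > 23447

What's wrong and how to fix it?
Bug: Row-level WHERE must come before GROUP BY in the clause order

Fix: Move the WHERE clause before GROUP BY

Corrected query:
SELECT author, AVG(sold) FROM books WHERE sold > 23447 GROUP BY author

Result:
author  | AVG(sold)
--------+----------
Austen  | 26222    
Orwell  | 34263    
Tolkien | 42186    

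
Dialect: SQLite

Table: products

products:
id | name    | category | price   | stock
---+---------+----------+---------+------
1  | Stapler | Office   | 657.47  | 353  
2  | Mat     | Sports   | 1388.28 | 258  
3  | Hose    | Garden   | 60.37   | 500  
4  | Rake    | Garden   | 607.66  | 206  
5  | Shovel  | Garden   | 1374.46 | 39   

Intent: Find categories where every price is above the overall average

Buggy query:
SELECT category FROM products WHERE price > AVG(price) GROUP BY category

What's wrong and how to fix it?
Bug: AVG() is an aggregate; it can't sit directly in WHERE

Fix: Use a subquery for AVG and a HAVING MIN(...) filter so the condition holds for every row in the group

Corrected query:
SELECT category FROM products GROUP BY category HAVING MIN(price) > (SELECT AVG(price) FROM products)

Result:
category
--------
Sports  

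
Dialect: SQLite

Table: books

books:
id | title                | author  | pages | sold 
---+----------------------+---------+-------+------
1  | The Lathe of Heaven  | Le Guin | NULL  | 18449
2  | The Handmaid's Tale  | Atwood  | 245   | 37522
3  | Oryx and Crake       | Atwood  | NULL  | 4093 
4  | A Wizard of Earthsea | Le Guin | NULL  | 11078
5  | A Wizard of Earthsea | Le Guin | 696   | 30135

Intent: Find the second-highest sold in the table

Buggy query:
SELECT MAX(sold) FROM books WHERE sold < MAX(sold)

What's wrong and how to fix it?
Bug: MAX(sold) on the right of the comparison is an aggregate-in-WHERE error

Fix: Put the inner MAX in a scalar subquery

Corrected query:
SELECT MAX(sold) FROM books WHERE sold < (SELECT MAX(sold) FROM books)

Result:
MAX(sold)
---------
30135    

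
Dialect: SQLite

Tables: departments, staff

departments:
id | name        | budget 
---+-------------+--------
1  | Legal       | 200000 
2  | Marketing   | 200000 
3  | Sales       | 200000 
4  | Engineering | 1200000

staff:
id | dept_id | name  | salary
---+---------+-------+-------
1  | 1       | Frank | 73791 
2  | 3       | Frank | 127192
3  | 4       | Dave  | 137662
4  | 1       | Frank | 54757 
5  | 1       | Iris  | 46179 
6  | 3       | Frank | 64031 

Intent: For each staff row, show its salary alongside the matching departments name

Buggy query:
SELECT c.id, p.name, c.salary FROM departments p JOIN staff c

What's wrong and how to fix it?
Bug: Missing join condition: each staff row is matched to all departments rows instead of just its own

Fix: Add ON c.dept_id = p.id to the JOIN

Corrected query:
SELECT c.id, p.name, c.salary FROM departments p JOIN staff c ON c.dept_id = p.id

Result:
id | name        | salary
---+-------------+-------
1  | Legal       | 73791 
2  | Sales       | 127192
3  | Engineering | 137662
4  | Legal       | 54757 
5  | Legal       | 46179 
6  | Sales       | 64031 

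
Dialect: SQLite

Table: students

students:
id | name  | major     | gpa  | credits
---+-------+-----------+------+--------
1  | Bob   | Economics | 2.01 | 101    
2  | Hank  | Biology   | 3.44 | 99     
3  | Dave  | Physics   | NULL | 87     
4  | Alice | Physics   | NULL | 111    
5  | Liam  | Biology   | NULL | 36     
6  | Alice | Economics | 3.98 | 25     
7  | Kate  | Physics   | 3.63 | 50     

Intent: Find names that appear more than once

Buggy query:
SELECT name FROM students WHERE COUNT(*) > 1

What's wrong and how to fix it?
Bug: WHERE can't reference COUNT(*); aggregates are computed after WHERE

Fix: Group first, then use HAVING for the count condition

Corrected query:
SELECT name FROM students GROUP BY name HAVING COUNT(*) > 1

Result:
name 
-----
Alice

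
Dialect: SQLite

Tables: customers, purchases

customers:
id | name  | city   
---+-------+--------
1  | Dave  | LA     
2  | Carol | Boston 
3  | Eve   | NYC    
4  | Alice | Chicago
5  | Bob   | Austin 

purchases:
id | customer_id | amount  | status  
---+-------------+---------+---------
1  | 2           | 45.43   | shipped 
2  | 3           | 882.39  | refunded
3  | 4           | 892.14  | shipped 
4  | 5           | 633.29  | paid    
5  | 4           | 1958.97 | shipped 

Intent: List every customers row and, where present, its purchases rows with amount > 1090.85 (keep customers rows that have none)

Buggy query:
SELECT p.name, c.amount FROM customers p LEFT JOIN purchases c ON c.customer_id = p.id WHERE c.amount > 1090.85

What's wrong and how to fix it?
Bug: Filtering c.amount in WHERE discards the NULL rows produced by LEFT JOIN, turning it into an inner join

Fix: Move the right-table condition into the ON clause so unmatched parents are kept

Corrected query:
SELECT p.name, c.amount FROM customers p LEFT JOIN purchases c ON c.customer_id = p.id AND c.amount > 1090.85

Result:
name  | amount 
------+--------
Dave  | NULL   
Carol | NULL   
Eve   | NULL   
Alice | 1958.97
Bob   | NULL   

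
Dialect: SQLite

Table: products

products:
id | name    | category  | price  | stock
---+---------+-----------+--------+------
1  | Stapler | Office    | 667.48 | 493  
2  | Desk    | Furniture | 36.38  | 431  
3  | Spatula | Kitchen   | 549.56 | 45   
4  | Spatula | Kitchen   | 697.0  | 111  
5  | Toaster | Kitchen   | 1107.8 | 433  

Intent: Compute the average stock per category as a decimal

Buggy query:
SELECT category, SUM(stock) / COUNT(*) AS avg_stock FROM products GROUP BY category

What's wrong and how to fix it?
Bug: Both operands are integers, so '/' performs integer division and truncates

Fix: Multiply by 1.0 (or CAST to REAL) to force floating-point division

Corrected query:
SELECT category, SUM(stock) * 1.0 / COUNT(*) AS avg_stock FROM products GROUP BY category

Result:
category  | avg_stock 
----------+-----------
Furniture | 431       
Kitchen   | 196.333333
Office    | 493       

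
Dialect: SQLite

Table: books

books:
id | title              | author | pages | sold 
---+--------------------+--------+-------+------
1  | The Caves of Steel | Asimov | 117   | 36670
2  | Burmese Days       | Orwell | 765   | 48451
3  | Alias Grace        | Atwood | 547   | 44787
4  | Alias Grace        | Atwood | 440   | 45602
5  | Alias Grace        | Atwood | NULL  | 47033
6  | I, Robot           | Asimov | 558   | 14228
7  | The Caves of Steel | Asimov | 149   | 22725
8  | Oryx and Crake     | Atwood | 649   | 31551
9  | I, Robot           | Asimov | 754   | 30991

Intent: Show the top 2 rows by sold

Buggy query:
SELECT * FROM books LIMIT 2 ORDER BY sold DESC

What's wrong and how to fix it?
Bug: ORDER BY cannot follow LIMIT; LIMIT is the final clause

Fix: Sort with ORDER BY, then apply LIMIT

Corrected query:
SELECT * FROM books ORDER BY sold DESC LIMIT 2

Result:
id | title        | author | pages | sold 
---+--------------+--------+-------+------
2  | Burmese Days | Orwell | 765   | 48451
5  | Alias Grace  | Atwood | NULL  | 47033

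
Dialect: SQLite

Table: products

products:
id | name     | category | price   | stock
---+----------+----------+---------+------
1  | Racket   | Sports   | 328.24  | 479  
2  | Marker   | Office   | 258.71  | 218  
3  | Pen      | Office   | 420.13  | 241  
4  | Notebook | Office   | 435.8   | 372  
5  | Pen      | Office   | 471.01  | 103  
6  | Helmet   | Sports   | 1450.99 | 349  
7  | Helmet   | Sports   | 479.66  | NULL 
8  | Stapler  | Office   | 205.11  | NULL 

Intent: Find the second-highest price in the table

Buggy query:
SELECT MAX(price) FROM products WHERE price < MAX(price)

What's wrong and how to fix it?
Bug: MAX(price) on the right of the comparison is an aggregate-in-WHERE error

Fix: Put the inner MAX in a scalar subquery

Corrected query:
SELECT MAX(price) FROM products WHERE price < (SELECT MAX(price) FROM products)

Result:
MAX(price)
----------
479.66    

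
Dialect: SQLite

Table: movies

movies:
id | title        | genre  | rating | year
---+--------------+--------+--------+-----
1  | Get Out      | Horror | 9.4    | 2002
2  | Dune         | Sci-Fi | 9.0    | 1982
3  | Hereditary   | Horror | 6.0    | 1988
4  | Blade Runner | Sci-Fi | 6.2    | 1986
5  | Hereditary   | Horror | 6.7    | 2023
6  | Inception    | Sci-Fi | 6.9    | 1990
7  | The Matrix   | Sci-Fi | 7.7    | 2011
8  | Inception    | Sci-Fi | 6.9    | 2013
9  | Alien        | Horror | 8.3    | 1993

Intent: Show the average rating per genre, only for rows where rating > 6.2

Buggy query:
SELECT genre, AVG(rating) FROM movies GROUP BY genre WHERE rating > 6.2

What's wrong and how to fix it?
Bug: Row-level WHERE must come before GROUP BY in the clause order

Fix: Move the WHERE clause before GROUP BY

Corrected query:
SELECT genre, AVG(rating) FROM movies WHERE rating > 6.2 GROUP BY genre

Result:
genre  | AVG(rating)
-------+------------
Horror | 8.133333   
Sci-Fi | 7.625      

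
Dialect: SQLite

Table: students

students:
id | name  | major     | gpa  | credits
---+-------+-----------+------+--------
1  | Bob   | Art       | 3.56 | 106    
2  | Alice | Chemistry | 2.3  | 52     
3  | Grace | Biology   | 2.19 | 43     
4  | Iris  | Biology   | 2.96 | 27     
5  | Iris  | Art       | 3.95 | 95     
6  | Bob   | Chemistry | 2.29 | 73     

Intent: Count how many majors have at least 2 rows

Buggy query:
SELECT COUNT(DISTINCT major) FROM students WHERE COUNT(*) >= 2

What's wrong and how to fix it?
Bug: WHERE filters individual rows, not groups, so a group-level COUNT is invalid there

Fix: Use a subquery that GROUPs and filters with HAVING, then count its rows

Corrected query:
SELECT COUNT(*) FROM (SELECT major FROM students GROUP BY major HAVING COUNT(*) >= 2)

Result:
COUNT(*)
--------
3       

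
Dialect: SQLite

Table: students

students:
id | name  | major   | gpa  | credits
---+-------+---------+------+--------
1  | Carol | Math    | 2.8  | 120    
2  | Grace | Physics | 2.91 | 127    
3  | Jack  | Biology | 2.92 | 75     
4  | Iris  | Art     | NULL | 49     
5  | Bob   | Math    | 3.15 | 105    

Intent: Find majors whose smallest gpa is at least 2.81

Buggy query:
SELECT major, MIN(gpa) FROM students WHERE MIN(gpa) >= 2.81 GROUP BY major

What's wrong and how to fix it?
Bug: MIN() in WHERE is a misuse of aggregate

Fix: Use HAVING for the per-group MIN condition

Corrected query:
SELECT major, MIN(gpa) FROM students GROUP BY major HAVING MIN(gpa) >= 2.81

Result:
major   | MIN(gpa)
--------+---------
Biology | 2.92    
Physics | 2.91    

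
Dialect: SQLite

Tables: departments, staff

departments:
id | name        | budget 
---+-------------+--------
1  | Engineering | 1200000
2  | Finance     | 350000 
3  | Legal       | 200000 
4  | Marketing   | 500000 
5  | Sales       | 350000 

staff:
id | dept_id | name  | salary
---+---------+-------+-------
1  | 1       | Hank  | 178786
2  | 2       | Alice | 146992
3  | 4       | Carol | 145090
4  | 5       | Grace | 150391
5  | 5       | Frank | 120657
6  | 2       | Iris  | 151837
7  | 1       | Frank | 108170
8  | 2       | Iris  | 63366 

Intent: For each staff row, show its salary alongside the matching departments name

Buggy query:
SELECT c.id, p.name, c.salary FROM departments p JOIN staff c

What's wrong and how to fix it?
Bug: Missing join condition: each staff row is matched to all departments rows instead of just its own

Fix: Add ON c.dept_id = p.id to the JOIN

Corrected query:
SELECT c.id, p.name, c.salary FROM departments p JOIN staff c ON c.dept_id = p.id

Result:
id | name        | salary
---+-------------+-------
1  | Engineering | 178786
2  | Finance     | 146992
3  | Marketing   | 145090
4  | Sales       | 150391
5  | Sales       | 120657
6  | Finance     | 151837
7  | Engineering | 108170
8  | Finance     | 63366 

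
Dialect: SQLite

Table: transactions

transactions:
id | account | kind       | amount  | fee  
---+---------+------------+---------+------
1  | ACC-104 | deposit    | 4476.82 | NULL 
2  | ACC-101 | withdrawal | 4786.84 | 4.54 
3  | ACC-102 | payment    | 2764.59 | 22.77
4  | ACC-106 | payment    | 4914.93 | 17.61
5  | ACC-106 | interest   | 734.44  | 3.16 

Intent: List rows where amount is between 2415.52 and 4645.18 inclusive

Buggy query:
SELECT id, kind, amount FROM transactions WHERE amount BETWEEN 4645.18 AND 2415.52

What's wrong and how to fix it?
Bug: The bounds are reversed; BETWEEN a AND b requires a <= b to match anything

Fix: Swap the bounds so the smaller value comes first

Corrected query:
SELECT id, kind, amount FROM transactions WHERE amount BETWEEN 2415.52 AND 4645.18

Result:
id | kind    | amount 
---+---------+--------
1  | deposit | 4476.82
3  | payment | 2764.59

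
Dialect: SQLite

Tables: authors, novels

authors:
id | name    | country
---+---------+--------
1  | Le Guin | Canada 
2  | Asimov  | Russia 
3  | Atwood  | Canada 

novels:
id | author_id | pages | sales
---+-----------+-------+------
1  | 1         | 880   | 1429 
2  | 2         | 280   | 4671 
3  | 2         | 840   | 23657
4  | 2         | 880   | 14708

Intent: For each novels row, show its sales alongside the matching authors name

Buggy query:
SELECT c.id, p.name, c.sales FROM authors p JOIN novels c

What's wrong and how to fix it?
Bug: Missing join condition: each novels row is matched to all authors rows instead of just its own

Fix: Add ON c.author_id = p.id to the JOIN

Corrected query:
SELECT c.id, p.name, c.sales FROM authors p JOIN novels c ON c.author_id = p.id

Result:
id | name    | sales
---+---------+------
1  | Le Guin | 1429 
2  | Asimov  | 4671 
3  | Asimov  | 23657
4  | Asimov  | 14708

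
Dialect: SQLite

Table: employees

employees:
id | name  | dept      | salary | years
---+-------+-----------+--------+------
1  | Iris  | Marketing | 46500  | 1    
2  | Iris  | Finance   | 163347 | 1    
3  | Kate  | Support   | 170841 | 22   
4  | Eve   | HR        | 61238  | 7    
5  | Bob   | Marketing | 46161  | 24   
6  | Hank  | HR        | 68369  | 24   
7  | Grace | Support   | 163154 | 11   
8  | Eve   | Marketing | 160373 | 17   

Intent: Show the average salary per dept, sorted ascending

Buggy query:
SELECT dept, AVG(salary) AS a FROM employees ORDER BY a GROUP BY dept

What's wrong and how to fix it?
Bug: ORDER BY appears before GROUP BY; SQL clause order requires GROUP BY first

Fix: Move ORDER BY to the end, after GROUP BY

Corrected query:
SELECT dept, AVG(salary) AS a FROM employees GROUP BY dept ORDER BY a

Result:
dept      | a           
----------+-------------
HR        | 64803.5     
Marketing | 84344.666667
Finance   | 163347      
Support   | 166997.5    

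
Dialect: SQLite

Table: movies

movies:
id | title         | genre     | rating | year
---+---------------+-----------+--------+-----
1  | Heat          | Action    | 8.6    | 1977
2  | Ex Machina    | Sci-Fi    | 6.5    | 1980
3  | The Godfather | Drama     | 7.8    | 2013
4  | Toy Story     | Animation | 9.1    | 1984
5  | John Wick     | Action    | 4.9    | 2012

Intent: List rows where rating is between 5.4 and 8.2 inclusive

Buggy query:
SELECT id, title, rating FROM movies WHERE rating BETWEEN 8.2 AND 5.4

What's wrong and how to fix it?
Bug: The bounds are reversed; BETWEEN a AND b requires a <= b to match anything

Fix: Swap the bounds so the smaller value comes first

Corrected query:
SELECT id, title, rating FROM movies WHERE rating BETWEEN 5.4 AND 8.2

Result:
id | title         | rating
---+---------------+-------
2  | Ex Machina    | 6.5   
3  | The Godfather | 7.8   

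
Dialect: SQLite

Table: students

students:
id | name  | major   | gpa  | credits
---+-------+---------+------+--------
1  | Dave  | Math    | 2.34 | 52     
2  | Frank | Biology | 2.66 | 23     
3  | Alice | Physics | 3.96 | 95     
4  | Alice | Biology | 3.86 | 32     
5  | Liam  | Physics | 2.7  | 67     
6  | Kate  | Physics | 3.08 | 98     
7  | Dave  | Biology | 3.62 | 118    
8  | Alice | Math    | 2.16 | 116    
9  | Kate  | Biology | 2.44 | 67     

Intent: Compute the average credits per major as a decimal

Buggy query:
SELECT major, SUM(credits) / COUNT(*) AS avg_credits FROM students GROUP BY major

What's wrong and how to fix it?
Bug: SUM(credits) and COUNT(*) are both integers; the division truncates the fractional part

Fix: Multiply by 1.0 (or CAST to REAL) to force floating-point division

Corrected query:
SELECT major, SUM(credits) * 1.0 / COUNT(*) AS avg_credits FROM students GROUP BY major

Result:
major   | avg_credits
--------+------------
Biology | 60         
Math    | 84         
Physics | 86.666667  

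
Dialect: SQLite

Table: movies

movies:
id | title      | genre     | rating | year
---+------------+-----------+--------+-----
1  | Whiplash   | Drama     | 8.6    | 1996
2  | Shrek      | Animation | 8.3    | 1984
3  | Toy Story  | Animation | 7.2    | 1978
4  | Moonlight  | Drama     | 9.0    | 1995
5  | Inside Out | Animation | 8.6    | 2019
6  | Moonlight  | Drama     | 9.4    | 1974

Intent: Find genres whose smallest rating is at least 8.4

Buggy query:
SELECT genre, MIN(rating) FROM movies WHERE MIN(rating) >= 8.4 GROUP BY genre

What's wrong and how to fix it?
Bug: Aggregates like MIN are computed per group after WHERE runs

Fix: Replace WHERE with HAVING after the GROUP BY

Corrected query:
SELECT genre, MIN(rating) FROM movies GROUP BY genre HAVING MIN(rating) >= 8.4

Result:
genre | MIN(rating)
------+------------
Drama | 8.6        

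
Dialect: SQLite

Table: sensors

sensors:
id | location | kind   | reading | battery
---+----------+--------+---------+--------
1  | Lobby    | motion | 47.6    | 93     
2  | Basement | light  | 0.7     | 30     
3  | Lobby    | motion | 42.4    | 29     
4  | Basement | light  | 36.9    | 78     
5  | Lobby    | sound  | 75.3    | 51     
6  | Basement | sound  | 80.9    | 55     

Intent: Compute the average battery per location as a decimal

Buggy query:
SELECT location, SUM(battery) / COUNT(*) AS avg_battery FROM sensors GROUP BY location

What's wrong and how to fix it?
Bug: Both operands are integers, so '/' performs integer division and truncates

Fix: Multiply by 1.0 (or CAST to REAL) to force floating-point division

Corrected query:
SELECT location, SUM(battery) * 1.0 / COUNT(*) AS avg_battery FROM sensors GROUP BY location

Result:
location | avg_battery
---------+------------
Basement | 54.333333  
Lobby    | 57.666667  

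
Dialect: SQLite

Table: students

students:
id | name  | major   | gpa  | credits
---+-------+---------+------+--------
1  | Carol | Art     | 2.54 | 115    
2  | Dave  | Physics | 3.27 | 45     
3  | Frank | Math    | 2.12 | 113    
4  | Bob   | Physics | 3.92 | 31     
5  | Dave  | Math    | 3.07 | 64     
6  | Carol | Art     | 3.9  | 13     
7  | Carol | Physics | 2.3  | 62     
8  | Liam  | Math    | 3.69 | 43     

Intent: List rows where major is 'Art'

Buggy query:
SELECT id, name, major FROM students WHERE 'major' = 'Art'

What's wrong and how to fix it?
Bug: 'major' in single quotes is a string literal, not the column; the comparison is literal-vs-literal and never true

Fix: Remove the quotes around the column name (or use double quotes for an identifier)

Corrected query:
SELECT id, name, major FROM students WHERE major = 'Art'

Result:
id | name  | major
---+-------+------
1  | Carol | Art  
6  | Carol | Art  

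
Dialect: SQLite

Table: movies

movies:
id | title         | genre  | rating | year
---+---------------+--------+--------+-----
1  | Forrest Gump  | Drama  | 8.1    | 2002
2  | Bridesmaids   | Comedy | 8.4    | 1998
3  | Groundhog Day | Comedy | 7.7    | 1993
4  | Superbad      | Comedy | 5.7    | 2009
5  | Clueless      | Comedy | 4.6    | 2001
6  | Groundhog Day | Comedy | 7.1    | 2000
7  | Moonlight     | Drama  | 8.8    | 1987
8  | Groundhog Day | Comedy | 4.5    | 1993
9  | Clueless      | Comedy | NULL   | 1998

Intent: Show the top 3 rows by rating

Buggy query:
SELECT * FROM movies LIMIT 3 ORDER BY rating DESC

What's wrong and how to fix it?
Bug: ORDER BY cannot follow LIMIT; LIMIT is the final clause

Fix: Sort with ORDER BY, then apply LIMIT

Corrected query:
SELECT * FROM movies ORDER BY rating DESC LIMIT 3

Result:
id | title        | genre  | rating | year
---+--------------+--------+--------+-----
7  | Moonlight    | Drama  | 8.8    | 1987
2  | Bridesmaids  | Comedy | 8.4    | 1998
1  | Forrest Gump | Drama  | 8.1    | 2002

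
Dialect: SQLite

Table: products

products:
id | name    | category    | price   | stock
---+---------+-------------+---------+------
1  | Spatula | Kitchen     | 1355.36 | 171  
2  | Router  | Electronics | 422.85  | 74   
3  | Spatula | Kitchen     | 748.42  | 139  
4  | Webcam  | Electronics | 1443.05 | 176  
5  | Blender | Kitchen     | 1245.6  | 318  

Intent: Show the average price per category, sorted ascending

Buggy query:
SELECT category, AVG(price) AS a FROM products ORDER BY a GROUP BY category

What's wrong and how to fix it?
Bug: ORDER BY appears before GROUP BY; SQL clause order requires GROUP BY first

Fix: Move ORDER BY to the end, after GROUP BY

Corrected query:
SELECT category, AVG(price) AS a FROM products GROUP BY category ORDER BY a

Result:
category    | a      
------------+--------
Electronics | 932.95 
Kitchen     | 1116.46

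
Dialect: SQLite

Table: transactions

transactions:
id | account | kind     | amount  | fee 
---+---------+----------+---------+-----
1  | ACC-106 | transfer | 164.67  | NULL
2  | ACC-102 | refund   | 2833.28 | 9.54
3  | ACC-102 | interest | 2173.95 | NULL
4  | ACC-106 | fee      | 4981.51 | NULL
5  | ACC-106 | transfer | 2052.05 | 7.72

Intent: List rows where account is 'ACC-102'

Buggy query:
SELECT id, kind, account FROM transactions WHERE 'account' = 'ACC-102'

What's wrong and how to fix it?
Bug: Single quotes denote string literals in SQL; the column name is being compared as a constant string

Fix: Remove the quotes around the column name (or use double quotes for an identifier)

Corrected query:
SELECT id, kind, account FROM transactions WHERE account = 'ACC-102'

Result:
id | kind     | account
---+----------+--------
2  | refund   | ACC-102
3  | interest | ACC-102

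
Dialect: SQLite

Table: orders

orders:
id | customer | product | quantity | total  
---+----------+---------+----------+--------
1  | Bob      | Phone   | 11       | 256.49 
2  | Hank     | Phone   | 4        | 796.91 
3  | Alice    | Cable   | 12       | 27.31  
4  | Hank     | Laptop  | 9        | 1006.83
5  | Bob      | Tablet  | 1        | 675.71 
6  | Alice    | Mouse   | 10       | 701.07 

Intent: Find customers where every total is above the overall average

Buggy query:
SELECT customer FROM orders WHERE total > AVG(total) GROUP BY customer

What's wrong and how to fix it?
Bug: AVG() is an aggregate; it can't sit directly in WHERE

Fix: Compute the overall average in a scalar subquery and compare each group's MIN against it in HAVING

Corrected query:
SELECT customer FROM orders GROUP BY customer HAVING MIN(total) > (SELECT AVG(total) FROM orders)

Result:
customer
--------
Hank    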